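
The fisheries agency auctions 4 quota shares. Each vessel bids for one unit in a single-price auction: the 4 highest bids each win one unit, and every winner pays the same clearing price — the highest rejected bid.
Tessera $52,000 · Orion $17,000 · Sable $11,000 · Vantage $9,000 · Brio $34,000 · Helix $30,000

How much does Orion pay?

Orion pays $11,000

Bids ranked high→low: 52,000 (Tessera), 34,000 (Brio), 30,000 (Helix), 17,000 (Orion), 11,000 (Sable), 9,000 (Vantage)
Top 4: Tessera, Brio, Helix, Orion.
Clearing price = highest rejected bid = $11,000.
Orion wins → pays $11,000.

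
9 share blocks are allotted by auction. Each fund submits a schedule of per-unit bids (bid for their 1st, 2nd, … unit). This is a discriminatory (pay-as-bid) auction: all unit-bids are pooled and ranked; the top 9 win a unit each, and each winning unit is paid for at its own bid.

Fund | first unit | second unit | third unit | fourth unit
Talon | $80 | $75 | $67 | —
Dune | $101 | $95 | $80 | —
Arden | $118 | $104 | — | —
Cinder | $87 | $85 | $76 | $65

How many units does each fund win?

Arden 2, Cinder 3, Dune 3, Talon 1

All unit-bids, highest first — top 9: 118 (Arden-1), 104 (Arden-2), 101 (Dune-1), 95 (Dune-2), 87 (Cinder-1), 85 (Cinder-2), 80 (Talon-1), 80 (Dune-3), 76 (Cinder-3)
Next rejected bid: $75 (not a price — pay-as-bid).
Allocation: Arden 2, Cinder 3, Dune 3, Talon 1.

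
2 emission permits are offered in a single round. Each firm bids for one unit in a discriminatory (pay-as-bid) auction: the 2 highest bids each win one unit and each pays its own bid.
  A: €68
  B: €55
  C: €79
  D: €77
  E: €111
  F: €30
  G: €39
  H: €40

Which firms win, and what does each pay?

E €111, C €79

Sorting: 111 (E), 79 (C), 77 (D), 68 (A), …
The 2 highest are E, C.
Each winner pays its own bid: E €111, C €79.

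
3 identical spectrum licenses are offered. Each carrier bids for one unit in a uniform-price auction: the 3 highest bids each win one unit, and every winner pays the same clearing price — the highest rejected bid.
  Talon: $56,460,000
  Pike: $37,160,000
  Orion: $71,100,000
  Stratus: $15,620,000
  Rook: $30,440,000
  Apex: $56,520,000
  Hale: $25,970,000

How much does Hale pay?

Hale pays $0

Sorting: 71,100,000 (Orion), 56,520,000 (Apex), 56,460,000 (Talon), 37,160,000 (Pike), 30,440,000 (Rook), …
Top 3: Orion, Apex, Talon.
First losing bid is Pike's $37,160,000, which sets the uniform price.
Hale does not win → pays $0.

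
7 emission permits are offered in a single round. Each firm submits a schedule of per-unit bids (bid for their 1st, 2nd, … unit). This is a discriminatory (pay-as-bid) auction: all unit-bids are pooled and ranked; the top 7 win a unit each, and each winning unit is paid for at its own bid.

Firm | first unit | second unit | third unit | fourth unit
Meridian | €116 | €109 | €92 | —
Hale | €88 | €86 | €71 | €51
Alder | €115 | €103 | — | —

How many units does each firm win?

Alder 2, Hale 2, Meridian 3

All unit-bids, highest first — top 7: 116 (Meridian-1), 115 (Alder-1), 109 (Meridian-2), 103 (Alder-2), 92 (Meridian-3), 88 (Hale-1), 86 (Hale-2)
Next rejected bid: €71 (not a price — pay-as-bid).
Allocation: Alder 2, Hale 2, Meridian 3.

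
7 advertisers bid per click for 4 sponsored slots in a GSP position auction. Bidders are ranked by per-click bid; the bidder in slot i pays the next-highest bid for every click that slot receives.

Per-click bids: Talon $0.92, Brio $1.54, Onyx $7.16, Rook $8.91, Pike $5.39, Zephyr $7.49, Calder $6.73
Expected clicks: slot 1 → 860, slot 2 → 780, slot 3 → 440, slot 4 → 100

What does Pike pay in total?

Pike pays $0.00

Sorting advertisers: $8.91 (Rook) > $7.49 (Zephyr) > $7.16 (Onyx) > $6.73 (Calder) > $5.39 (Pike) > …
Pike ranks below slot 4 → no slot, pays nothing.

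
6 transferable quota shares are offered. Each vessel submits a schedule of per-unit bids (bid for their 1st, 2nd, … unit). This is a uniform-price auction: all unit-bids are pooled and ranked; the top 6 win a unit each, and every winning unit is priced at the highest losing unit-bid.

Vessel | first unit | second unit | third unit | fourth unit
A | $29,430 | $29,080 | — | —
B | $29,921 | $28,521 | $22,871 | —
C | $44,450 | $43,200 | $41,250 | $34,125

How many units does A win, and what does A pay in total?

Pooled unit-bids ranked (top 6): 44,450 (C-1), 43,200 (C-2), 41,250 (C-3), 34,125 (C-4), 29,921 (B-1), 29,430 (A-1)
First bid not allocated: $29,080.
A wins 1 unit(s) at $29,080 each.

A: 1 unit, pays $29,080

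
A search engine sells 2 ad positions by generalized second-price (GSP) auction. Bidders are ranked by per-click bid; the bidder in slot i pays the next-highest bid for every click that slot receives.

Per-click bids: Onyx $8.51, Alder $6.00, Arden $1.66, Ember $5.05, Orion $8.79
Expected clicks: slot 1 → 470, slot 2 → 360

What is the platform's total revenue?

Sorting advertisers: $8.79 (Orion) > $8.51 (Onyx) > $6.00 (Alder) > …
Slot 1: Orion pays $8.51 × 470 = $3999.70
Slot 2: Onyx pays $6.00 × 360 = $2160.00
Total = $6159.70

Total revenue: $6159.70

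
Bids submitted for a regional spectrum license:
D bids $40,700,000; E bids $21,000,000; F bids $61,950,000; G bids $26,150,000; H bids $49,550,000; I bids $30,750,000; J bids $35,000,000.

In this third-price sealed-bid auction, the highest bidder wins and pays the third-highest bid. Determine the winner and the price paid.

Sorting bids: 61,950,000 (F) > 49,550,000 (H) > 40,700,000 (D) > 35,000,000 (J) > 30,750,000 (I) > 26,150,000 (G) > …
F is highest; pays the third-highest bid, $40,700,000.

F pays $40,700,000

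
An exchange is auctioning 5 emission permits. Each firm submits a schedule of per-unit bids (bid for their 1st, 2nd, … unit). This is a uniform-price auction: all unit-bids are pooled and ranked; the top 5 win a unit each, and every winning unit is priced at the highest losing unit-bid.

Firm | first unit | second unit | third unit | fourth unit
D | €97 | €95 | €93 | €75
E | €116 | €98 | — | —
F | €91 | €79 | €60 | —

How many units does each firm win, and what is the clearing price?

D 3, E 2; clearing price €91

Pooled unit-bids ranked (top 5): 116 (E-1), 98 (E-2), 97 (D-1), 95 (D-2), 93 (D-3)
The (k+1)-th unit-bid is €91.
Allocation: D 3, E 2.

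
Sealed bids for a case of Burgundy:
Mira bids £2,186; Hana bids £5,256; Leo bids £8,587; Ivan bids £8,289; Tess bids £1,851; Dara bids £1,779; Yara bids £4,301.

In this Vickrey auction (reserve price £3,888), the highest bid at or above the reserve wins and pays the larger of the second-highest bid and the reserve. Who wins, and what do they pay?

Leo pays £8,289

Rule: the highest bid at or above the reserve wins and pays the larger of the second-highest bid and the reserve.
Sorting bids: 8,587 (Leo) > 8,289 (Ivan) > 5,256 (Hana) > 4,301 (Yara) > 2,186 (Mira) > 1,851 (Tess) > …
Leo has the top bid at or above the reserve (£8,587).
max(second-highest £8,289, reserve £3,888) = £8,289; the reserve does not bind.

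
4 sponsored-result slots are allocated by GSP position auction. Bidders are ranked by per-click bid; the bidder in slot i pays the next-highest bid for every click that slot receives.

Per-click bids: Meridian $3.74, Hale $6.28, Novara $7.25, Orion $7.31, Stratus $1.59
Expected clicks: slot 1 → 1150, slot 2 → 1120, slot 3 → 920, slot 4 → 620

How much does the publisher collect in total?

Total revenue: $19797.70

Ranked by bid: $7.31 (Orion) > $7.25 (Novara) > $6.28 (Hale) > $3.74 (Meridian) > $1.59 (Stratus)
Slot 1: Orion pays $7.25 × 1150 = $8337.50
Slot 2: Novara pays $6.28 × 1120 = $7033.60
Slot 3: Hale pays $3.74 × 920 = $3440.80
Slot 4: Meridian pays $1.59 × 620 = $985.80
Total = $19797.70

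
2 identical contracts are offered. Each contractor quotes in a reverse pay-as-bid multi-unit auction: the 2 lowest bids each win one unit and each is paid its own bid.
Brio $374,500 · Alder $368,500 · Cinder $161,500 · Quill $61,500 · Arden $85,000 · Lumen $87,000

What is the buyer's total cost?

Bids ranked low→high: 61,500 (Quill), 85,000 (Arden), 87,000 (Lumen), 161,500 (Cinder), …
The 2 lowest are Quill, Arden.
Total cost = 61,500 + 85,000 = $146,500.

Total cost: $146,500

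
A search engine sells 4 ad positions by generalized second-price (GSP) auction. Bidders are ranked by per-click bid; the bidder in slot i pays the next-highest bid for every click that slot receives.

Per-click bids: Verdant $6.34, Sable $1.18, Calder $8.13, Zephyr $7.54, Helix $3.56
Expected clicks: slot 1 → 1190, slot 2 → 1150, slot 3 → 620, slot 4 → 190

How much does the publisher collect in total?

Ranked by bid: $8.13 (Calder) > $7.54 (Zephyr) > $6.34 (Verdant) > $3.56 (Helix) > $1.18 (Sable)
Slot 1: Calder pays $7.54 × 1190 = $8972.60
Slot 2: Zephyr pays $6.34 × 1150 = $7291.00
Slot 3: Verdant pays $3.56 × 620 = $2207.20
Slot 4: Helix pays $1.18 × 190 = $224.20
Total = $18695.00

Total revenue: $18695.00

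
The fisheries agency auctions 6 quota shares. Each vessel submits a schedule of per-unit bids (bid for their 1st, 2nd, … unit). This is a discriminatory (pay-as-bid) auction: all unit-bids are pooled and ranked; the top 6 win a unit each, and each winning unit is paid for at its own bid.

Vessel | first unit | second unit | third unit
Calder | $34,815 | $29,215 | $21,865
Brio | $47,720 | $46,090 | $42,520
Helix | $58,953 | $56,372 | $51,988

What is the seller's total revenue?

Total revenue: $303,643

Pooled unit-bids ranked (top 6): 58,953 (Helix-1), 56,372 (Helix-2), 51,988 (Helix-3), 47,720 (Brio-1), 46,090 (Brio-2), 42,520 (Brio-3)
Next rejected bid: $34,815 (not a price — pay-as-bid).
Each winning unit pays its own bid.
Revenue = 58,953 + 56,372 + 51,988 + 47,720 + 46,090 + 42,520 = $303,643.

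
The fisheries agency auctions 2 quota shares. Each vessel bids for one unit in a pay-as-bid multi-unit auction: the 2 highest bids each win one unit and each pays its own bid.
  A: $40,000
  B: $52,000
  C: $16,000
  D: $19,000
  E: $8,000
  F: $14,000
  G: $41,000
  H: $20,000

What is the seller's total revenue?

Ordering the bids: 52,000 (B), 41,000 (G), 40,000 (A), 20,000 (H), …
Winners (2 units): B, G.
Total revenue = 52,000 + 41,000 = $93,000.

Total revenue: $93,000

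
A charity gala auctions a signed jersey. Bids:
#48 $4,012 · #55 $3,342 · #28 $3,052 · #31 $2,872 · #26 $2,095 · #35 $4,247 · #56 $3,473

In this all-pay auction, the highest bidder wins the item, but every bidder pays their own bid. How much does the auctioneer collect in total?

Total revenue: $23,093

Sorting bids: 4,247 (#35) > 4,012 (#48) > 3,473 (#56) > 3,342 (#55) > 3,052 (#28) > 2,872 (#31) > …
Every bidder forfeits their bid regardless of winning.
Revenue = 4,012 + 3,342 + 3,052 + 2,872 + 2,095 + 4,247 + 3,473 = $23,093.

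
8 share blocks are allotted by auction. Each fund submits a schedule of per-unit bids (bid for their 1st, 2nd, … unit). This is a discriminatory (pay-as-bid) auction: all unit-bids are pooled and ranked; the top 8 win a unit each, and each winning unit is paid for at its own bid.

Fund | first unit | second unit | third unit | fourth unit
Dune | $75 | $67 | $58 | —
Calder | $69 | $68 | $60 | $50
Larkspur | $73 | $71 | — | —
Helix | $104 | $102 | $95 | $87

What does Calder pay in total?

Calder pays $69

Pooled unit-bids ranked (top 8): 104 (Helix-1), 102 (Helix-2), 95 (Helix-3), 87 (Helix-4), 75 (Dune-1), 73 (Larkspur-1), 71 (Larkspur-2), 69 (Calder-1)
Next rejected bid: $68 (not a price — pay-as-bid).
Calder's winning unit-bids: 69 = $69.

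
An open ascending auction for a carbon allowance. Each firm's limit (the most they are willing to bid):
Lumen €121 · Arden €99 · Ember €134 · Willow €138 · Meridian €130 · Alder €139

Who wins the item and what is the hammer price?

Alder wins at €138

Limits ranked: 139 (Alder) > 138 (Willow) > 134 (Ember) > 130 (Meridian) > 121 (Lumen) > 99 (Arden)
Bidding ends when Willow exits at €138; Alder takes it.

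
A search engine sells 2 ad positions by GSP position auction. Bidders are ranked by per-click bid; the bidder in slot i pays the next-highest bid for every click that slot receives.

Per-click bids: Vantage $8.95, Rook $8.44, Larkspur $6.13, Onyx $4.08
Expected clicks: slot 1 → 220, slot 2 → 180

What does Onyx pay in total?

Sorting advertisers: $8.95 (Vantage) > $8.44 (Rook) > $6.13 (Larkspur) > …
Onyx ranks below slot 2 → no slot, pays nothing.

Onyx pays $0.00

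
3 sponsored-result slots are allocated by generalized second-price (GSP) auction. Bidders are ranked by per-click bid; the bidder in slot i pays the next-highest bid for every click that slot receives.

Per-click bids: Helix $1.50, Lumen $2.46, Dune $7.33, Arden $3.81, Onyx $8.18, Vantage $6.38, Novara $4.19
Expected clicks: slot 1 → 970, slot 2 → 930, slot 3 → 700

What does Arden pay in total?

Per-click bids in order: $8.18 (Onyx) > $7.33 (Dune) > $6.38 (Vantage) > $4.19 (Novara) > …
Arden ranks below slot 3 → no slot, pays nothing.

Arden pays $0.00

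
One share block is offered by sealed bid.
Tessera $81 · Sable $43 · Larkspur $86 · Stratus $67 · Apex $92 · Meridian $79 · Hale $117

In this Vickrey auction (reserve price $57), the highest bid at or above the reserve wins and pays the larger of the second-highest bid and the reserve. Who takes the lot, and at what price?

Rule: the highest bid at or above the reserve wins and pays the larger of the second-highest bid and the reserve.
Bids ranked: 117 (Hale) > 92 (Apex) > 86 (Larkspur) > 81 (Tessera) > 79 (Meridian) > 67 (Stratus) > …
Highest eligible bid: Hale at $117.
Second-highest bid $92 exceeds the reserve $57 → payment $92.

Hale pays $92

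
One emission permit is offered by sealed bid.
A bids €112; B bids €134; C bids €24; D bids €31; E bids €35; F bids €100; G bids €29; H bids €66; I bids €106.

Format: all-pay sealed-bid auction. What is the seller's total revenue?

Bids in order: 134 (B) > 112 (A) > 106 (I) > 100 (F) > 66 (H) > 35 (E) > …
Every bidder forfeits their bid regardless of winning.
Revenue = 112 + 134 + 24 + 31 + 35 + 100 + 29 + 66 + 106 = €637.

Total revenue: €637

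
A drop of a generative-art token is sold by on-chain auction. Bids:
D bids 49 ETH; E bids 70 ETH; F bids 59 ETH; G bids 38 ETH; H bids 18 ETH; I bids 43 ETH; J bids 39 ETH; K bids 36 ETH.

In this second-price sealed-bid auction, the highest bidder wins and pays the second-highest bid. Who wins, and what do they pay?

E pays 59 ETH

Rule: the highest bidder wins and pays the second-highest bid.
Bids ranked: 70 (E) > 59 (F) > 49 (D) > 43 (I) > 39 (J) > 38 (G) > …
Second-price: E pays F's bid of 59 ETH.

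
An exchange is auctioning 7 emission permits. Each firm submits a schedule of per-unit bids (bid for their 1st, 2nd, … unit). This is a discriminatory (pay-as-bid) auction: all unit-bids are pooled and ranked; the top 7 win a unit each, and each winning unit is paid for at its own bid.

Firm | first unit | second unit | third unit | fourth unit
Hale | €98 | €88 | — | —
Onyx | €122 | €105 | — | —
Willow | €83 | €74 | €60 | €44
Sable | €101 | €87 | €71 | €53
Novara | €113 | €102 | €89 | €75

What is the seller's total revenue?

All unit-bids, highest first — top 7: 122 (Onyx-1), 113 (Novara-1), 105 (Onyx-2), 102 (Novara-2), 101 (Sable-1), 98 (Hale-1), 89 (Novara-3)
Next rejected bid: €88 (not a price — pay-as-bid).
Each winning unit pays its own bid.
Revenue = 122 + 113 + 105 + 102 + 101 + 98 + 89 = €730.

Total revenue: €730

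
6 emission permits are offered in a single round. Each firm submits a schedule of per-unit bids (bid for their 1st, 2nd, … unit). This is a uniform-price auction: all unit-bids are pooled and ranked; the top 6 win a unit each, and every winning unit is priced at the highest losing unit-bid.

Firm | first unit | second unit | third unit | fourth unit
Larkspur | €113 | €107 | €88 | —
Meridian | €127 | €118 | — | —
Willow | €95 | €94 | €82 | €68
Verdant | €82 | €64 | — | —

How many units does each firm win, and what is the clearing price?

All unit-bids, highest first — top 6: 127 (Meridian-1), 118 (Meridian-2), 113 (Larkspur-1), 107 (Larkspur-2), 95 (Willow-1), 94 (Willow-2)
The (k+1)-th unit-bid is €88.
Allocation: Larkspur 2, Meridian 2, Willow 2.

Larkspur 2, Meridian 2, Willow 2; clearing price €88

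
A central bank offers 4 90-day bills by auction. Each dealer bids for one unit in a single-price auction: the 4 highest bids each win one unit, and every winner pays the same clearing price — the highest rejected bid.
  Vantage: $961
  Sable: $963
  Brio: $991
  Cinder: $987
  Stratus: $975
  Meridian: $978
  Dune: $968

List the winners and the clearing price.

Brio, Cinder, Meridian, Stratus; each pays $968

Ordering the bids: 991 (Brio), 987 (Cinder), 978 (Meridian), 975 (Stratus), 968 (Dune), 963 (Sable), …
The 4 highest are Brio, Cinder, Meridian, Stratus.
Clearing price = highest rejected bid = $968.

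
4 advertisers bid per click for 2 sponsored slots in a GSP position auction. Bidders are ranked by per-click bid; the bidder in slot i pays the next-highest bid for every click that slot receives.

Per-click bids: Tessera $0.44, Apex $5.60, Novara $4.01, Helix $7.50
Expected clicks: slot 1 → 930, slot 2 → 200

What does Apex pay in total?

Ranked by bid: $7.50 (Helix) > $5.60 (Apex) > $4.01 (Novara) > …
Apex holds slot 2 → pays next bid $4.01 × 200 clicks = $802.00.

Apex pays $802.00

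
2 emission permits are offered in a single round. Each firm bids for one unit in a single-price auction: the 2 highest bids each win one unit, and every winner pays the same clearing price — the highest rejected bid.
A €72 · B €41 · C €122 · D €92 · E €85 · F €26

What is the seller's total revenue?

Sorting: 122 (C), 92 (D), 85 (E), 72 (A), …
The 2 highest are C, D.
Highest unsuccessful bid: €85 → clearing price.
Total revenue = 2 × €85 = €170.

Total revenue: €170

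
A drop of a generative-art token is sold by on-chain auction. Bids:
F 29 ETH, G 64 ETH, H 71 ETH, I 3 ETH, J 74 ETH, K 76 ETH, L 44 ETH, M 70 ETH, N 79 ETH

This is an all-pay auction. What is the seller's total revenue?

Total revenue: 510 ETH

Bids ranked: 79 (N) > 76 (K) > 74 (J) > 71 (H) > 70 (M) > 64 (G) > …
N wins with the top bid; all bids are sunk regardless.
Every bidder forfeits their bid regardless of winning.
Revenue = 29 + 64 + 71 + 3 + 74 + 76 + 44 + 70 + 79 = 510 ETH.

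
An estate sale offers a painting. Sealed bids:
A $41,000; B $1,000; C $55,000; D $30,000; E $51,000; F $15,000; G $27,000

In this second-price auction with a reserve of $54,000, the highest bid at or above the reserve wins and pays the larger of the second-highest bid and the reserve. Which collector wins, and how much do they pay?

C pays $54,000

Sorting bids: 55,000 (C) > 51,000 (E) > 41,000 (A) > 30,000 (D) > 27,000 (G) > 15,000 (F) > …
Highest eligible bid: C at $55,000.
Second-highest bid $51,000 is below the reserve $54,000, so the reserve binds → payment $54,000.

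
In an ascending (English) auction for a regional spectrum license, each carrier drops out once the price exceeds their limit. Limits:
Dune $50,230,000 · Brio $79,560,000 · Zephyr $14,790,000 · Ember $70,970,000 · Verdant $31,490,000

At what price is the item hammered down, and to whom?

Sorting limits: 79,560,000 (Brio) > 70,970,000 (Ember) > 50,230,000 (Dune) > 31,490,000 (Verdant) > 14,790,000 (Zephyr)
Once the price passes $70,970,000, only Brio is left; the hammer falls at Ember's limit of $70,970,000.

Brio wins at $70,970,000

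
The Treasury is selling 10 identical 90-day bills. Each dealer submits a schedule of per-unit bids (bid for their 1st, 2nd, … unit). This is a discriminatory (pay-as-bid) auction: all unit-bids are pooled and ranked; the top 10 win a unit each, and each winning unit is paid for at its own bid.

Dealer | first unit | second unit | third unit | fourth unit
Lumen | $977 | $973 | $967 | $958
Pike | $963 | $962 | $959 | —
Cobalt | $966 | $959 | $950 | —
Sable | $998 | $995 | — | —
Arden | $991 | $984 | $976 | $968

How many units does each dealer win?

Arden 4, Cobalt 1, Lumen 3, Sable 2

All unit-bids, highest first — top 10: 998 (Sable-1), 995 (Sable-2), 991 (Arden-1), 984 (Arden-2), 977 (Lumen-1), 976 (Arden-3), 973 (Lumen-2), 968 (Arden-4), 967 (Lumen-3), 966 (Cobalt-1)
Next rejected bid: $963 (not a price — pay-as-bid).
Allocation: Arden 4, Cobalt 1, Lumen 3, Sable 2.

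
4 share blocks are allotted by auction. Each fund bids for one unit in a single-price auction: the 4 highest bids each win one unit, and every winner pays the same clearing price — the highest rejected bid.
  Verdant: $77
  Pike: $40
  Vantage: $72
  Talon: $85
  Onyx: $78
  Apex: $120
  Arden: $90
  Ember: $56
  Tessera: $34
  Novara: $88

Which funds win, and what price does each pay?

Apex, Arden, Novara, Talon; each pays $78

Bids ranked high→low: 120 (Apex), 90 (Arden), 88 (Novara), 85 (Talon), 78 (Onyx), 77 (Verdant), …
Top 4: Apex, Arden, Novara, Talon.
Highest unsuccessful bid: $78 → clearing price.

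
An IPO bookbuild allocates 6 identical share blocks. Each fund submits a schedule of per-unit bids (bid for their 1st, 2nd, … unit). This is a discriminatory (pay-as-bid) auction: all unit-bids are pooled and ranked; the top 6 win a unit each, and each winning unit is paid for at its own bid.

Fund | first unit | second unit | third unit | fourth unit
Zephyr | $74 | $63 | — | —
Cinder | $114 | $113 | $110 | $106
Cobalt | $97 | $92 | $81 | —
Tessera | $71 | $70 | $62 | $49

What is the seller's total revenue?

All unit-bids, highest first — top 6: 114 (Cinder-1), 113 (Cinder-2), 110 (Cinder-3), 106 (Cinder-4), 97 (Cobalt-1), 92 (Cobalt-2)
Next rejected bid: $81 (not a price — pay-as-bid).
Each winning unit pays its own bid.
Revenue = 114 + 113 + 110 + 106 + 97 + 92 = $632.

Total revenue: $632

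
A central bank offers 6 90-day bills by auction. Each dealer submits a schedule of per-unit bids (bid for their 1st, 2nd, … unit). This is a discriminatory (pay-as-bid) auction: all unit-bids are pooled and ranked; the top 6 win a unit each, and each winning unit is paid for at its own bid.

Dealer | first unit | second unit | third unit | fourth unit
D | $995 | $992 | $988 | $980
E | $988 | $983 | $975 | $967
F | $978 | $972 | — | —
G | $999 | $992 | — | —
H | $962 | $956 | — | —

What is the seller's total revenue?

All unit-bids, highest first — top 6: 999 (G-1), 995 (D-1), 992 (D-2), 992 (G-2), 988 (D-3), 988 (E-1)
Next rejected bid: $983 (not a price — pay-as-bid).
Each winning unit pays its own bid.
Revenue = 999 + 995 + 992 + 992 + 988 + 988 = $5,954.

Total revenue: $5,954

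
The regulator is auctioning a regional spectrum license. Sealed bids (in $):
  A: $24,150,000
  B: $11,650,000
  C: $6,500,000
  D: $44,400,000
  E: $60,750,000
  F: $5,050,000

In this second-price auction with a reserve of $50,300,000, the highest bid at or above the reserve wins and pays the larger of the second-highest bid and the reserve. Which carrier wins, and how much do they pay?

Second-price auction with a reserve of $50,300,000: the highest bid at or above the reserve wins and pays the larger of the second-highest bid and the reserve.
Bids ranked: 60,750,000 (E) > 44,400,000 (D) > 24,150,000 (A) > 11,650,000 (B) > 6,500,000 (C) > 5,050,000 (F)
Highest eligible bid: E at $60,750,000.
Second-highest bid $44,400,000 is below the reserve $50,300,000, so the reserve binds → payment $50,300,000.

E pays $50,300,000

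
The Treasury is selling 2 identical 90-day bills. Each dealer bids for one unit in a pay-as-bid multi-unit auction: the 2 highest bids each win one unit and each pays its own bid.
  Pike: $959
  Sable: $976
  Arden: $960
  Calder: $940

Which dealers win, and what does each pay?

Sorting: 976 (Sable), 960 (Arden), 959 (Pike), 940 (Calder)
Top 2: Sable, Arden.
Each winner pays its own bid: Sable $976, Arden $960.

Sable $976, Arden $960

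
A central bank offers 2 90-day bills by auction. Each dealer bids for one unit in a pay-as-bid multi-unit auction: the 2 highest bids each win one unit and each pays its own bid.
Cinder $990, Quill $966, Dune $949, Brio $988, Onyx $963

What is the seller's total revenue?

Bids ranked high→low: 990 (Cinder), 988 (Brio), 966 (Quill), 963 (Onyx), …
Top 2: Cinder, Brio.
Total revenue = 990 + 988 = $1,978.

Total revenue: $1,978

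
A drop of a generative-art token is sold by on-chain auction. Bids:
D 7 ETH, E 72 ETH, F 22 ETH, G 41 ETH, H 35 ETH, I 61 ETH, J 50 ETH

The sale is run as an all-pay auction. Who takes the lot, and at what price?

Rule: the highest bidder wins the item, but every bidder pays their own bid.
Sorting bids: 72 (E) > 61 (I) > 50 (J) > 41 (G) > 35 (H) > 22 (F) > …
E wins with the top bid; all bids are sunk regardless.

E pays 72 ETH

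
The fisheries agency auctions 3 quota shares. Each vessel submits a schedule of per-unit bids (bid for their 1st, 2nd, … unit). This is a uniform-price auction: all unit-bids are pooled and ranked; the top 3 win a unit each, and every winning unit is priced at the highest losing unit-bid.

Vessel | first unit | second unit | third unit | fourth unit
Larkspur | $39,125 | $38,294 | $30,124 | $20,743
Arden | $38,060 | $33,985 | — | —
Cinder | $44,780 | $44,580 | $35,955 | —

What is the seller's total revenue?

All unit-bids, highest first — top 3: 44,780 (Cinder-1), 44,580 (Cinder-2), 39,125 (Larkspur-1)
First bid not allocated: $38,294.
Allocation: Cinder 2, Larkspur 1. Every unit priced at $38,294.
Revenue = 3 × 38,294 = $114,882.

Total revenue: $114,882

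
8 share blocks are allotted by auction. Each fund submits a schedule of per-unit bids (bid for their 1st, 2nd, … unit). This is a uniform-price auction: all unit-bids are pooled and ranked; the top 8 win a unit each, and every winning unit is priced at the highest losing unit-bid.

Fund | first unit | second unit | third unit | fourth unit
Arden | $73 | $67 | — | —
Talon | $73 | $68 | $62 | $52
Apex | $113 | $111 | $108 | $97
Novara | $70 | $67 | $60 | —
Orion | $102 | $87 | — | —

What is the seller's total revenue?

Total revenue: $560

All unit-bids, highest first — top 8: 113 (Apex-1), 111 (Apex-2), 108 (Apex-3), 102 (Orion-1), 97 (Apex-4), 87 (Orion-2), 73 (Arden-1), 73 (Talon-1)
First bid not allocated: $70.
Allocation: Apex 4, Arden 1, Orion 2, Talon 1. Every unit priced at $70.
Revenue = 8 × 70 = $560.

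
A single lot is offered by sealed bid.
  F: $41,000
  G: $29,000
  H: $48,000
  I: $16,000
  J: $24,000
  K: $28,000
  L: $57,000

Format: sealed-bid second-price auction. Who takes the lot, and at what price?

Sorting bids: 57,000 (L) > 48,000 (H) > 41,000 (F) > 29,000 (G) > 28,000 (K) > 24,000 (J) > …
Second-price: L pays H's bid of $48,000.

L pays $48,000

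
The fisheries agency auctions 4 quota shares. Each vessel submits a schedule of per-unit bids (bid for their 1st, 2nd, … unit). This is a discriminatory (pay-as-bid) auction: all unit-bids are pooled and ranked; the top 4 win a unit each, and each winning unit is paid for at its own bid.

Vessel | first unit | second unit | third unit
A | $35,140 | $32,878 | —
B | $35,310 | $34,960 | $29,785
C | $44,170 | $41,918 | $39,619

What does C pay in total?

Merging the schedules and taking the best 4: 44,170 (C-1), 41,918 (C-2), 39,619 (C-3), 35,310 (B-1)
Next rejected bid: $35,140 (not a price — pay-as-bid).
C's winning unit-bids: 44,170 + 41,918 + 39,619 = $125,707.

C pays $125,707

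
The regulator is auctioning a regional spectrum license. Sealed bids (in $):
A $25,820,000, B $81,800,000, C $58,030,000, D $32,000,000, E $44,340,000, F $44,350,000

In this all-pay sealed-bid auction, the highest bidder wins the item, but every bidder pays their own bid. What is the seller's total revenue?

Rule: the highest bidder wins the item, but every bidder pays their own bid.
Sorting bids: 81,800,000 (B) > 58,030,000 (C) > 44,350,000 (F) > 44,340,000 (E) > 32,000,000 (D) > 25,820,000 (A)
Every bidder forfeits their bid regardless of winning.
Revenue = 25,820,000 + 81,800,000 + 58,030,000 + 32,000,000 + 44,340,000 + 44,350,000 = $286,340,000.

Total revenue: $286,340,000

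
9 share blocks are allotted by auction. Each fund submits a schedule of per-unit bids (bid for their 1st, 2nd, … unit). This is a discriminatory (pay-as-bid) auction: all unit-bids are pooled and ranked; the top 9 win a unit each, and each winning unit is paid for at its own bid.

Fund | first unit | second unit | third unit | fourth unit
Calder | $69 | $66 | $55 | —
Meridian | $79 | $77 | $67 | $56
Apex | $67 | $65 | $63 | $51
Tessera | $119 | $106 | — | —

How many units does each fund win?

Merging the schedules and taking the best 9: 119 (Tessera-1), 106 (Tessera-2), 79 (Meridian-1), 77 (Meridian-2), 69 (Calder-1), 67 (Meridian-3), 67 (Apex-1), 66 (Calder-2), 65 (Apex-2)
Next rejected bid: $63 (not a price — pay-as-bid).
Allocation: Apex 2, Calder 2, Meridian 3, Tessera 2.

Apex 2, Calder 2, Meridian 3, Tessera 2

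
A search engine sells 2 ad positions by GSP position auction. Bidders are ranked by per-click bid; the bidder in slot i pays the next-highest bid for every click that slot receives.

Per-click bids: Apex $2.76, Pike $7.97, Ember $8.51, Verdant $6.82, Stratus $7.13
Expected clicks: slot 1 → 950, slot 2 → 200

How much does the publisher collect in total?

Total revenue: $8997.50

Per-click bids in order: $8.51 (Ember) > $7.97 (Pike) > $7.13 (Stratus) > …
Slot 1: Ember pays $7.97 × 950 = $7571.50
Slot 2: Pike pays $7.13 × 200 = $1426.00
Total = $8997.50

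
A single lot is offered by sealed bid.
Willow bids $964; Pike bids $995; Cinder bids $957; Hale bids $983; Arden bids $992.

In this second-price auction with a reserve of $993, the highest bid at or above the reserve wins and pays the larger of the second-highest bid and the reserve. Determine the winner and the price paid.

Sorting bids: 995 (Pike) > 992 (Arden) > 983 (Hale) > 964 (Willow) > 957 (Cinder)
Highest eligible bid: Pike at $995.
max(second-highest $992, reserve $993) = $993.

Pike pays $993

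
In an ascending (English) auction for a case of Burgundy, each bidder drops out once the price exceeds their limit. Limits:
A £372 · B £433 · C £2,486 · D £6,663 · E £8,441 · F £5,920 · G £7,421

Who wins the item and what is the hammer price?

Limits ranked: 8,441 (E) > 7,421 (G) > 6,663 (D) > 5,920 (F) > 2,486 (C) > 433 (B) > …
Bidding ends when G exits at £7,421; E takes it.

E wins at £7,421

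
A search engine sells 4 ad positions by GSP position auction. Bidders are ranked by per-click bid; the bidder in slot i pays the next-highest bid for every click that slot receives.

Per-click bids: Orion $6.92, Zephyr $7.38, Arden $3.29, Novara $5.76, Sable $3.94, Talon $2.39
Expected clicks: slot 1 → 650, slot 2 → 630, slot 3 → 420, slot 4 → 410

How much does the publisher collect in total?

Total revenue: $11130.50

Ranked by bid: $7.38 (Zephyr) > $6.92 (Orion) > $5.76 (Novara) > $3.94 (Sable) > $3.29 (Arden) > …
Slot 1: Zephyr pays $6.92 × 650 = $4498.00
Slot 2: Orion pays $5.76 × 630 = $3628.80
Slot 3: Novara pays $3.94 × 420 = $1654.80
Slot 4: Sable pays $3.29 × 410 = $1348.90
Total = $11130.50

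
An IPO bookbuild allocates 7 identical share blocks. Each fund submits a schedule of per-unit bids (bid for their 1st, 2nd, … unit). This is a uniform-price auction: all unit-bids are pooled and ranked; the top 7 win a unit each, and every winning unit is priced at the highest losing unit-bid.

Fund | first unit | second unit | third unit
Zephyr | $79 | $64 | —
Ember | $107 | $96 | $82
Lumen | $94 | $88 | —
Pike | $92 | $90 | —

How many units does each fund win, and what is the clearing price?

Ember 3, Lumen 2, Pike 2; clearing price $79

All unit-bids, highest first — top 7: 107 (Ember-1), 96 (Ember-2), 94 (Lumen-1), 92 (Pike-1), 90 (Pike-2), 88 (Lumen-2), 82 (Ember-3)
The (k+1)-th unit-bid is $79.
Allocation: Ember 3, Lumen 2, Pike 2.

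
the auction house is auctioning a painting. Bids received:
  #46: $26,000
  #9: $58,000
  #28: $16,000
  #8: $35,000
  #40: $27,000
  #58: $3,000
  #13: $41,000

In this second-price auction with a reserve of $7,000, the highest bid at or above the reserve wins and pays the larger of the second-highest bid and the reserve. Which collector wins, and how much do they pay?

Bids ranked: 58,000 (#9) > 41,000 (#13) > 35,000 (#8) > 27,000 (#40) > 26,000 (#46) > 16,000 (#28) > …
Highest eligible bid: #9 at $58,000.
Second-highest bid $41,000 exceeds the reserve $7,000 → payment $41,000.

#9 pays $41,000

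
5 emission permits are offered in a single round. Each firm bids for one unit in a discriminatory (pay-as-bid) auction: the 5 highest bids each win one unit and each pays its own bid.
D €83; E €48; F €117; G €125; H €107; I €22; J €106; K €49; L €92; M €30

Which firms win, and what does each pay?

G €125, F €117, H €107, J €106, L €92

Ordering the bids: 125 (G), 117 (F), 107 (H), 106 (J), 92 (L), 83 (D), 49 (K), …
The 5 highest are G, F, H, J, L.
Each winner pays its own bid: G €125, F €117, H €107, J €106, L €92.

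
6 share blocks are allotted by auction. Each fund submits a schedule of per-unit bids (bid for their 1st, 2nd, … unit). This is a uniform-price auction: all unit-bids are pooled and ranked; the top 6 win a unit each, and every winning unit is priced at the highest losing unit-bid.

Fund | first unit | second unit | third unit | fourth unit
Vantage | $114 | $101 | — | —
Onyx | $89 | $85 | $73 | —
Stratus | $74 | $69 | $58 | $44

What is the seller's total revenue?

Total revenue: $414

Merging the schedules and taking the best 6: 114 (Vantage-1), 101 (Vantage-2), 89 (Onyx-1), 85 (Onyx-2), 74 (Stratus-1), 73 (Onyx-3)
The (k+1)-th unit-bid is $69.
Allocation: Onyx 3, Stratus 1, Vantage 2. Every unit priced at $69.
Revenue = 6 × 69 = $414.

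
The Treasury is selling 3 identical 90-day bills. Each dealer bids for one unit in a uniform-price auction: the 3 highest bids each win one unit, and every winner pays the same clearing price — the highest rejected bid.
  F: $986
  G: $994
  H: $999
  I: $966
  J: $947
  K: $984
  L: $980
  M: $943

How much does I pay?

I pays $0

Ordering the bids: 999 (H), 994 (G), 986 (F), 984 (K), 980 (L), …
The 3 highest are H, G, F.
First losing bid is K's $984, which sets the uniform price.
I does not win → pays $0.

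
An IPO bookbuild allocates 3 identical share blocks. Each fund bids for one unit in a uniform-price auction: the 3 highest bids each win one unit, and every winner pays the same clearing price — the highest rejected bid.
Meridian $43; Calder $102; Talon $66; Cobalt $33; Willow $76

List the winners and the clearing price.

Calder, Willow, Talon; each pays $43

Bids ranked high→low: 102 (Calder), 76 (Willow), 66 (Talon), 43 (Meridian), 33 (Cobalt)
Winners (3 units): Calder, Willow, Talon.
First losing bid is Meridian's $43, which sets the uniform price.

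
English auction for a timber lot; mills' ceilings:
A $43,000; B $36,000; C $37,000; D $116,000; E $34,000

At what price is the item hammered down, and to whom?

D wins at $43,000

Limits ranked: 116,000 (D) > 43,000 (A) > 37,000 (C) > 36,000 (B) > 34,000 (E)
A is the last rival to drop out, at $43,000; D remains and wins at that price.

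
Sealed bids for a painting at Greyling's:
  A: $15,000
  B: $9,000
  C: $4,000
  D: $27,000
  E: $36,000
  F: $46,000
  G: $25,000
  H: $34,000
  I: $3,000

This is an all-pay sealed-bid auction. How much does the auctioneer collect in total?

Total revenue: $199,000

Sorting bids: 46,000 (F) > 36,000 (E) > 34,000 (H) > 27,000 (D) > 25,000 (G) > 15,000 (A) > …
Every bidder forfeits their bid regardless of winning.
Revenue = 15,000 + 9,000 + 4,000 + 27,000 + 36,000 + 46,000 + 25,000 + 34,000 + 3,000 = $199,000.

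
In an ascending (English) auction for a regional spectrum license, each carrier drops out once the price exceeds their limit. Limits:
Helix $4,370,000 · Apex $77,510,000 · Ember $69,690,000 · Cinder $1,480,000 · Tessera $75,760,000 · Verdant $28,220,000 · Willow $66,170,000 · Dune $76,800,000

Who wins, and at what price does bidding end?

Rule: the price rises until one bidder remains; the winner pays the price at which the last rival dropped out.
Limits ranked: 77,510,000 (Apex) > 76,800,000 (Dune) > 75,760,000 (Tessera) > 69,690,000 (Ember) > 66,170,000 (Willow) > 28,220,000 (Verdant) > …
Once the price passes $76,800,000, only Apex is left; the hammer falls at Dune's limit of $76,800,000.

Apex wins at $76,800,000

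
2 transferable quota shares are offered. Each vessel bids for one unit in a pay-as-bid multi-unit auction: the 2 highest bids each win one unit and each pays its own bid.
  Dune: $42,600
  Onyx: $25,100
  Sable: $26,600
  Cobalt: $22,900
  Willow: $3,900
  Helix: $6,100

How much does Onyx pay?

Onyx pays $0

Ordering the bids: 42,600 (Dune), 26,600 (Sable), 25,100 (Onyx), 22,900 (Cobalt), …
Winners (2 units): Dune, Sable.
Onyx does not win → $0.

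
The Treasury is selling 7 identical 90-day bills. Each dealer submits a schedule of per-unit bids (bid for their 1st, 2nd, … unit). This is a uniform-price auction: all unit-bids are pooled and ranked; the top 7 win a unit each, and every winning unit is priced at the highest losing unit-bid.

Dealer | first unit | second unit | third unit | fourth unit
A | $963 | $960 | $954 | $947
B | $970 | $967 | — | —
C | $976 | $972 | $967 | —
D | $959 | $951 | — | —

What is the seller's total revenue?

Total revenue: $6,713

Pooled unit-bids ranked (top 7): 976 (C-1), 972 (C-2), 970 (B-1), 967 (B-2), 967 (C-3), 963 (A-1), 960 (A-2)
Highest rejected unit-bid = $959.
Allocation: A 2, B 2, C 3. Every unit priced at $959.
Revenue = 7 × 959 = $6,713.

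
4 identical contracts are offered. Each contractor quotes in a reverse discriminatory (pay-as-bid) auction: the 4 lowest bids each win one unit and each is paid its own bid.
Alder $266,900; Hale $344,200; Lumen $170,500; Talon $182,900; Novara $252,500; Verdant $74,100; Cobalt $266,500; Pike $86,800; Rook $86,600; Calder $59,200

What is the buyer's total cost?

Total cost: $306,700

Bids ranked low→high: 59,200 (Calder), 74,100 (Verdant), 86,600 (Rook), 86,800 (Pike), 170,500 (Lumen), 182,900 (Talon), …
The 4 lowest are Calder, Verdant, Rook, Pike.
Total cost = 59,200 + 74,100 + 86,600 + 86,800 = $306,700.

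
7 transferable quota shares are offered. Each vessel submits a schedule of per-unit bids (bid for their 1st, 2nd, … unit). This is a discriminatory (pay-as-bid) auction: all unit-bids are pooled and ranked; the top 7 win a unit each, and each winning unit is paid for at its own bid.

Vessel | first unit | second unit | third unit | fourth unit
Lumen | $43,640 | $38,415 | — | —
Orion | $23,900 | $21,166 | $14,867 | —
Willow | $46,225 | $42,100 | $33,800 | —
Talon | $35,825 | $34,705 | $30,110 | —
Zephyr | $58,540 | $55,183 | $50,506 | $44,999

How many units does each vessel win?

Lumen 1, Willow 2, Zephyr 4

Pooled unit-bids ranked (top 7): 58,540 (Zephyr-1), 55,183 (Zephyr-2), 50,506 (Zephyr-3), 46,225 (Willow-1), 44,999 (Zephyr-4), 43,640 (Lumen-1), 42,100 (Willow-2)
Next rejected bid: $38,415 (not a price — pay-as-bid).
Allocation: Lumen 1, Willow 2, Zephyr 4.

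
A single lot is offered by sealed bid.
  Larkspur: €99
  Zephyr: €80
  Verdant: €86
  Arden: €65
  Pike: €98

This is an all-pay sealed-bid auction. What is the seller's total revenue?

Total revenue: €428

Rule: the highest bidder wins the item, but every bidder pays their own bid.
Bids ranked: 99 (Larkspur) > 98 (Pike) > 86 (Verdant) > 80 (Zephyr) > 65 (Arden)
Larkspur wins with the top bid; all bids are sunk regardless.
Every bidder forfeits their bid regardless of winning.
Revenue = 99 + 80 + 86 + 65 + 98 = €428.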